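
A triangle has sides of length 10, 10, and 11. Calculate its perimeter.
Perimeter = sum of all sides
Perimeter = 10 + 10 + 11
Perimeter = 31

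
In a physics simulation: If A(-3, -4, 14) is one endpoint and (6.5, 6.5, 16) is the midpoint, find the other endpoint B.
B = (2×6.5 - (-3), 2×6.5 - (-4), 2×16 - 14) = (16, 17, 18)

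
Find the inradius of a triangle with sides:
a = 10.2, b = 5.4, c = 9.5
s = (a+b+c)/2 = (10.2+5.4+9.5)/2 = 12.55
Area = √(s(s-a)(s-b)(s-c)) = √(12.55·2.35·7.15·3.05) = 25.3606
r = Area/s = 25.3606/12.55 = 2.021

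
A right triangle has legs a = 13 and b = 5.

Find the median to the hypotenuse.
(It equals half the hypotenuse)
Hypotenuse c = √(13² + 5²) = √194 = 13.9284
Median to hypotenuse = c/2 = 6.964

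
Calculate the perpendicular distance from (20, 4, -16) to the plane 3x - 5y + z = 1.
d = |3(20) + (-5)(4) + 1(-16) - (1)| / √(3² + (-5)² + 1²) = 23/√35 = 3.888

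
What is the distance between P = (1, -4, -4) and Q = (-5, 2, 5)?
d = √[(-6)² + (6)² + (9)²] = √153 = 12.37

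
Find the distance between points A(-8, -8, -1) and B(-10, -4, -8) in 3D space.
d = √[(-2)² + (4)² + (-7)²] = √69 = 8.307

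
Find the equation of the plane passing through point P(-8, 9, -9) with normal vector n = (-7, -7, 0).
d = n·P = (-7)(-8) + (-7)(9) + (0)(-9) = -7
Plane: -7x - 7y = -7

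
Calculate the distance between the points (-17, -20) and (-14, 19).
Using the distance formula: d = sqrt((x₂-x₁)² + (y₂-y₁)²)
dx = (-14) - (-17) = 3
dy = 19 - (-20) = 39
d = sqrt(3² + 39²) = sqrt(9 + 1521) = sqrt(1530) = 39.12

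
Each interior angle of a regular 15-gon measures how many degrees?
Interior angle of a regular n-gon = (n-2)*180/n
Interior angle = (15-2)*180/15
Interior angle = 13*180/15
Interior angle = 2340/15
Interior angle = 156 degrees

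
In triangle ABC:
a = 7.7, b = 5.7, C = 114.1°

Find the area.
Using A = ½ab·sin(C):
A = ½·7.7·5.7·sin(114.1°) = ½·43.89·0.912834 = 20.03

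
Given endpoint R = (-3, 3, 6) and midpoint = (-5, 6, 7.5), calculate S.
S = (2×(-5) - (-3), 2×6 - 3, 2×7.5 - 6) = (-7, 9, 9)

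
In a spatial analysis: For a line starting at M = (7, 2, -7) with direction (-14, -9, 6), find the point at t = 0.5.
P(0.5) = (7 + (-14)(0.5), 2 + (-9)(0.5), -7 + 6(0.5)) = (0, -2.5, -4)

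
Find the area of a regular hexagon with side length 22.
For a regular 6-gon with side length s = 22:
Apothem a = s / (2*tan(pi/6)) = 22 / (2*tan(pi/6)) ≈ 19.0526
Perimeter P = 6 * 22 = 132
Area = (1/2) * P * a = (1/2) * 132 * 19.0526 = 1257.47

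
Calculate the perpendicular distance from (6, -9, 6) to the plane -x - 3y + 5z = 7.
d = |(-1)(6) + (-3)(-9) + 5(6) - (7)| / √((-1)² + (-3)² + 5²) = 44/√35 = 7.437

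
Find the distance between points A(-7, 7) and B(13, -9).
Using the distance formula: d = sqrt((x₂-x₁)² + (y₂-y₁)²)
dx = 13 - (-7) = 20
dy = (-9) - 7 = -16
d = sqrt(20² + (-16)²) = sqrt(400 + 256) = sqrt(656) = 25.61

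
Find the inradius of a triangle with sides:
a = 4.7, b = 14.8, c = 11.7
s = (a+b+c)/2 = (4.7+14.8+11.7)/2 = 15.6
Area = √(s(s-a)(s-b)(s-c)) = √(15.6·10.9·0.8·3.9) = 23.0331
r = Area/s = 23.0331/15.6 = 1.476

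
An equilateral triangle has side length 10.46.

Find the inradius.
For an equilateral triangle, r = s/(2√3) where s is the side.
r = 10.46/(2√3) = 10.46/3.464102 = 3.02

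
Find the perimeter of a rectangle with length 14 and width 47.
Perimeter = 2 * (length + width)
Perimeter = 2 * (14 + 47)
Perimeter = 2 * 61
Perimeter = 122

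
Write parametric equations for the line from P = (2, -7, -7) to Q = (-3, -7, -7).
Direction vector d = Q - P = (-5, 0, 0)
x = 2 - 5t, y = -7, z = -7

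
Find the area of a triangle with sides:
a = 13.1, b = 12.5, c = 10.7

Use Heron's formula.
s = (a+b+c)/2 = (13.1+12.5+10.7)/2 = 18.15
A = √(s(s-a)(s-b)(s-c)) = √(18.15·5.05·5.65·7.45)
A = √3858.09 = 62.11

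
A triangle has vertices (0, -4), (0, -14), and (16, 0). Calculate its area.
Using the coordinate formula: Area = (1/2)|x₁(y₂-y₃) + x₂(y₃-y₁) + x₃(y₁-y₂)|
Area = (1/2)|0((-14)-0) + 0(0-(-4)) + 16((-4)-(-14))|
Area = (1/2)|0*(-14) + 0*4 + 16*10|
Area = (1/2)|0 + 0 + 160|
Area = (1/2)*160 = 80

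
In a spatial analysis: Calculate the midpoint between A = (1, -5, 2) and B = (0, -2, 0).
Midpoint = ((1+0)/2, (-5-2)/2, (2+0)/2) = (0.5, -3.5, 1)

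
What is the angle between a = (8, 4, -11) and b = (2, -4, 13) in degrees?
a·b = -143, |a|² = 201, |b|² = 189
cos θ = -143/√37989 ≈ -0.7337
θ ≈ 137.2°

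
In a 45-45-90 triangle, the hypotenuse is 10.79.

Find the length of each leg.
In a 45-45-90 triangle, hypotenuse = leg·√2  →  leg = hypotenuse/√2
leg = 10.79/√2 = 7.63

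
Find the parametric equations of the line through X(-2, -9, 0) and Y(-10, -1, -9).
Direction vector d = Y - X = (-8, 8, -9)
x = -2 - 8t, y = -9 + 8t, z = 0 - 9t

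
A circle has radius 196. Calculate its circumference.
Circumference = 2 * pi * r
Circumference = 2 * pi * 196
Circumference = 1231.50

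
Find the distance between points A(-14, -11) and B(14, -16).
Using the distance formula: d = sqrt((x₂-x₁)² + (y₂-y₁)²)
dx = 14 - (-14) = 28
dy = (-16) - (-11) = -5
d = sqrt(28² + (-5)²) = sqrt(784 + 25) = sqrt(809) = 28.44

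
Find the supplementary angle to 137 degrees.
Supplementary angles sum to 180 degrees.
Other angle = 180 - 137
Other angle = 43 degrees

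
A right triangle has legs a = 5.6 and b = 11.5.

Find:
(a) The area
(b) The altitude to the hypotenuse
(a) Area = ½ab = ½·5.6·11.5 = 32.2
(b) Hypotenuse c = √(5.6² + 11.5²) = √163.61 = 12.791
    Area = ½·c·h_c  →  h_c = 2·Area/c = 2·32.2/12.791 = 5.035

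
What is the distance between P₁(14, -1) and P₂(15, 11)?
Using the distance formula: d = sqrt((x₂-x₁)² + (y₂-y₁)²)
dx = 15 - 14 = 1
dy = 11 - (-1) = 12
d = sqrt(1² + 12²) = sqrt(1 + 144) = sqrt(145) = 12.04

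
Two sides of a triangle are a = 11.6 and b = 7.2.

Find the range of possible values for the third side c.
By the triangle inequality: |a - b| < c < a + b
|11.6 - 7.2| < c < 11.6 + 7.2
4.4 < c < 18.8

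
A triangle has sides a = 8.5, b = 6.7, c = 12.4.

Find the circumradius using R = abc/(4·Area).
s = (a+b+c)/2 = 13.8
Area = √(s(s-a)(s-b)(s-c)) = √(13.8·5.3·7.1·1.4) = 26.9632
R = abc/(4·Area) = (8.5·6.7·12.4)/(4·26.9632) = 706.18/107.8528 = 6.548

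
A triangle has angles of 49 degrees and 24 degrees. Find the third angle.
Sum of angles in a triangle = 180 degrees
Third angle = 180 - 49 - 24
Third angle = 107 degrees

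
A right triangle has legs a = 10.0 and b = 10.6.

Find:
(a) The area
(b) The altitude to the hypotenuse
(a) Area = ½ab = ½·10.0·10.6 = 53
(b) Hypotenuse c = √(10.0² + 10.6²) = √212.36 = 14.5726
    Area = ½·c·h_c  →  h_c = 2·Area/c = 2·53/14.5726 = 7.274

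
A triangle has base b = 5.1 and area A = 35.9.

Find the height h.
A = ½bh  →  h = 2A/b
h = 2·35.9/5.1 = 14.08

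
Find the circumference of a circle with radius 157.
Circumference = 2 * pi * r
Circumference = 2 * pi * 157
Circumference = 986.46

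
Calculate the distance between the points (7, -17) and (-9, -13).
Using the distance formula: d = sqrt((x₂-x₁)² + (y₂-y₁)²)
dx = (-9) - 7 = -16
dy = (-13) - (-17) = 4
d = sqrt((-16)² + 4²) = sqrt(256 + 16) = sqrt(272) = 16.49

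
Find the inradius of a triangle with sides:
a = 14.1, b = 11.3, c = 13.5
s = (a+b+c)/2 = (14.1+11.3+13.5)/2 = 19.45
Area = √(s(s-a)(s-b)(s-c)) = √(19.45·5.35·8.15·5.95) = 71.0353
r = Area/s = 71.0353/19.45 = 3.652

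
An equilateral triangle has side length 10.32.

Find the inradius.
For an equilateral triangle, r = s/(2√3) where s is the side.
r = 10.32/(2√3) = 10.32/3.464102 = 2.979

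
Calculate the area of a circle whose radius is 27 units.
Area = pi * r²
Area = pi * 27²
Area = pi * 729
Area = 2290.22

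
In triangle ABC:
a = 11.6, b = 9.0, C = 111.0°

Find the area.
Using A = ½ab·sin(C):
A = ½·11.6·9.0·sin(111.0°) = ½·104.4·0.933580 = 48.73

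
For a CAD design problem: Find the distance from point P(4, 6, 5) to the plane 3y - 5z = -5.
d = |0(4) + 3(6) + (-5)(5) - (-5)| / √(0² + 3² + (-5)²) = 2/√34 = 0.343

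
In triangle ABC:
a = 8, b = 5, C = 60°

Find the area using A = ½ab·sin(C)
A = ½·8·5·sin(60°) = ½·40·0.866025 = 17.32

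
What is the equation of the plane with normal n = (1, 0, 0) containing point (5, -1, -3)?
d = n·P = (1)(5) + (0)(-1) + (0)(-3) = 5
Plane: x = 5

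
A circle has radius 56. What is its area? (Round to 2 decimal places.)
Area = pi * r²
Area = pi * 56²
Area = pi * 3136
Area = 9852.03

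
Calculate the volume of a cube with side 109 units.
Volume = s³
Volume = 109³
Volume = 1295029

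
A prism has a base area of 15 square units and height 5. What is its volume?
Volume = base area * height
Volume = 15 * 5
Volume = 75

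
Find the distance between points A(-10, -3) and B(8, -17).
Using the distance formula: d = sqrt((x₂-x₁)² + (y₂-y₁)²)
dx = 8 - (-10) = 18
dy = (-17) - (-3) = -14
d = sqrt(18² + (-14)²) = sqrt(324 + 196) = sqrt(520) = 22.80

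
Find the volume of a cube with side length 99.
Volume = s³
Volume = 99³
Volume = 970299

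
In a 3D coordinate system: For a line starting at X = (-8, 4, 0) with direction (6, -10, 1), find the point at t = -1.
P(-1) = (-8 + 6(-1), 4 + (-10)(-1), 0 + 1(-1)) = (-14, 14, -1)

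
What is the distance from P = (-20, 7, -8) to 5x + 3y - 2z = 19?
d = |5(-20) + 3(7) + (-2)(-8) - (19)| / √(5² + 3² + (-2)²) = 82/√38 = 13.3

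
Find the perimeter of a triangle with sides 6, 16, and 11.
Perimeter = sum of all sides
Perimeter = 6 + 16 + 11
Perimeter = 33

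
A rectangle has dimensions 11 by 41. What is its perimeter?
Perimeter = 2 * (length + width)
Perimeter = 2 * (11 + 41)
Perimeter = 2 * 52
Perimeter = 104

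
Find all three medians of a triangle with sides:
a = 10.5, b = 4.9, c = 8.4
Using m_x = ½√(2y² + 2z² - x²):
m_a = ½√(2·4.9² + 2·8.4² - 10.5²) = ½√78.89 = 4.441
m_b = ½√(2·10.5² + 2·8.4² - 4.9²) = ½√337.61 = 9.187
m_c = ½√(2·10.5² + 2·4.9² - 8.4²) = ½√197.96 = 7.035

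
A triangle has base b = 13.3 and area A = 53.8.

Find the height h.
A = ½bh  →  h = 2A/b
h = 2·53.8/13.3 = 8.09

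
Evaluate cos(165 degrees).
cos(165 degrees) = -0.9659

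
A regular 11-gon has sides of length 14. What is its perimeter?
Perimeter = number of sides * side length
Perimeter = 11 * 14
Perimeter = 154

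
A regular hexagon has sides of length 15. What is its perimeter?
Perimeter = number of sides * side length
Perimeter = 6 * 15
Perimeter = 90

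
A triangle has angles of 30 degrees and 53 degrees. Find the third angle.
Sum of angles in a triangle = 180 degrees
Third angle = 180 - 30 - 53
Third angle = 97 degrees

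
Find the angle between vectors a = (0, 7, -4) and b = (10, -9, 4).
a·b = -79, |a|² = 65, |b|² = 197
cos θ = -79/√12805 ≈ -0.6981
θ ≈ 134.3°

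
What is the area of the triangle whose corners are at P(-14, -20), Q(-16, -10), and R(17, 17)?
Using the coordinate formula: Area = (1/2)|x₁(y₂-y₃) + x₂(y₃-y₁) + x₃(y₁-y₂)|
Area = (1/2)|(-14)((-10)-17) + (-16)(17-(-20)) + 17((-20)-(-10))|
Area = (1/2)|(-14)*(-27) + (-16)*37 + 17*(-10)|
Area = (1/2)|378 + (-592) + (-170)|
Area = (1/2)*384 = 192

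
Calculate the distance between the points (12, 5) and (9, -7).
Using the distance formula: d = sqrt((x₂-x₁)² + (y₂-y₁)²)
dx = 9 - 12 = -3
dy = (-7) - 5 = -12
d = sqrt((-3)² + (-12)²) = sqrt(9 + 144) = sqrt(153) = 12.37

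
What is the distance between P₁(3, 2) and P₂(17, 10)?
Using the distance formula: d = sqrt((x₂-x₁)² + (y₂-y₁)²)
dx = 17 - 3 = 14
dy = 10 - 2 = 8
d = sqrt(14² + 8²) = sqrt(196 + 64) = sqrt(260) = 16.12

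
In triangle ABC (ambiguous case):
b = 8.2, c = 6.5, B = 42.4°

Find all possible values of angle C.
sin(C)/c = sin(B)/b  →  sin(C) = c·sin(B)/b = 6.5·sin(42.4°)/8.2 = 0.534508
C₁ = arcsin(0.534508) = 32.31°,  C₂ = 180° - C₁ = 147.69°
Check C₂: A = 180° - 42.4° - 147.69° = -10.09° ≤ 0, rejected
C = 32.31° (one solution)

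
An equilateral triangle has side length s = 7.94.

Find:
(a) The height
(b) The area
(a) Height h = s·√3/2 = 7.94·√3/2 = 6.876
(b) Area = (√3/4)·s² = (√3/4)·7.94² = (√3/4)·63.0436 = 27.3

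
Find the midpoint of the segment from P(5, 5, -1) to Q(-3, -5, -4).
Midpoint = ((5-3)/2, (5-5)/2, (-1-4)/2) = (1, 0, -2.5)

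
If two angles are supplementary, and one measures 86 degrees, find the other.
Supplementary angles sum to 180 degrees.
Other angle = 180 - 86
Other angle = 94 degrees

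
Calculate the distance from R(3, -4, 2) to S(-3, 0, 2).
d = √[(-6)² + (4)² + (0)²] = √52 = 7.211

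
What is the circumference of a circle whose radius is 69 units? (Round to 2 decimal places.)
Circumference = 2 * pi * r
Circumference = 2 * pi * 69
Circumference = 433.54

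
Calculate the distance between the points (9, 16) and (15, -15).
Using the distance formula: d = sqrt((x₂-x₁)² + (y₂-y₁)²)
dx = 15 - 9 = 6
dy = (-15) - 16 = -31
d = sqrt(6² + (-31)²) = sqrt(36 + 961) = sqrt(997) = 31.58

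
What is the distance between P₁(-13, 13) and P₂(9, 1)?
Using the distance formula: d = sqrt((x₂-x₁)² + (y₂-y₁)²)
dx = 9 - (-13) = 22
dy = 1 - 13 = -12
d = sqrt(22² + (-12)²) = sqrt(484 + 144) = sqrt(628) = 25.06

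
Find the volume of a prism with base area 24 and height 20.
Volume = base area * height
Volume = 24 * 20
Volume = 480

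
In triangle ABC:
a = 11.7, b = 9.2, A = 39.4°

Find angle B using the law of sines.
sin(B)/b = sin(A)/a
sin(B) = b·sin(A)/a = 9.2·sin(39.4°)/11.7 = 0.499104
B = arcsin(0.499104) = 29.94°  (b ≤ a, so B ≤ A and the acute solution is unique)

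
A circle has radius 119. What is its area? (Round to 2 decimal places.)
Area = pi * r²
Area = pi * 119²
Area = pi * 14161
Area = 44488.09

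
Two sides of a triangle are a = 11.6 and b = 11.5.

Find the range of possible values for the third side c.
By the triangle inequality: |a - b| < c < a + b
|11.6 - 11.5| < c < 11.6 + 11.5
0.1 < c < 23.1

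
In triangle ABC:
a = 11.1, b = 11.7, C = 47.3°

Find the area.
Using A = ½ab·sin(C):
A = ½·11.1·11.7·sin(47.3°) = ½·129.87·0.734915 = 47.72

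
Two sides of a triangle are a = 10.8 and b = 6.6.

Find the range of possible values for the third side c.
By the triangle inequality: |a - b| < c < a + b
|10.8 - 6.6| < c < 10.8 + 6.6
4.2 < c < 17.4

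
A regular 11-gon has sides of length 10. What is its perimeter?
Perimeter = number of sides * side length
Perimeter = 11 * 10
Perimeter = 110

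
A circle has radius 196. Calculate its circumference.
Circumference = 2 * pi * r
Circumference = 2 * pi * 196
Circumference = 1231.50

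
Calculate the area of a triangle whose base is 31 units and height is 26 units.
Area = (1/2) * base * height
Area = (1/2) * 31 * 26
Area = 403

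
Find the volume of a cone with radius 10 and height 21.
Volume = (1/3) * pi * r² * h
Volume = (1/3) * pi * 10² * 21
Volume = (1/3) * pi * 100 * 21
Volume = (1/3) * pi * 2100
Volume = 2199.11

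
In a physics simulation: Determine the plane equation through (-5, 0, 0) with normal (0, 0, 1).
d = n·P = (0)(-5) + (0)(0) + (1)(0) = 0
Plane: z = 0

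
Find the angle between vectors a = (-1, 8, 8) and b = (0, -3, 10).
a·b = 56, |a|² = 129, |b|² = 109
cos θ = 56/√14061 ≈ 0.4723
θ ≈ 61.82°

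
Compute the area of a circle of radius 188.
Area = pi * r²
Area = pi * 188²
Area = pi * 35344
Area = 111036.45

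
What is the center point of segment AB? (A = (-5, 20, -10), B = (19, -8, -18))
Midpoint = ((-5+19)/2, (20-8)/2, (-10-18)/2) = (7, 6, -14)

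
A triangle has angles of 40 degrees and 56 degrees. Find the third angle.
Sum of angles in a triangle = 180 degrees
Third angle = 180 - 40 - 56
Third angle = 84 degrees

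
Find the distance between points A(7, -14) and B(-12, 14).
Using the distance formula: d = sqrt((x₂-x₁)² + (y₂-y₁)²)
dx = (-12) - 7 = -19
dy = 14 - (-14) = 28
d = sqrt((-19)² + 28²) = sqrt(361 + 784) = sqrt(1145) = 33.84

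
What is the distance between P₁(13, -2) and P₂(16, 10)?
Using the distance formula: d = sqrt((x₂-x₁)² + (y₂-y₁)²)
dx = 16 - 13 = 3
dy = 10 - (-2) = 12
d = sqrt(3² + 12²) = sqrt(9 + 144) = sqrt(153) = 12.37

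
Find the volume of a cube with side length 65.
Volume = s³
Volume = 65³
Volume = 274625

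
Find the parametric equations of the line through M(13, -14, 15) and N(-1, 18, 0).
Direction vector d = N - M = (-14, 32, -15)
x = 13 - 14t, y = -14 + 32t, z = 15 - 15t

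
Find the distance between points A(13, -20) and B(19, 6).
Using the distance formula: d = sqrt((x₂-x₁)² + (y₂-y₁)²)
dx = 19 - 13 = 6
dy = 6 - (-20) = 26
d = sqrt(6² + 26²) = sqrt(36 + 676) = sqrt(712) = 26.68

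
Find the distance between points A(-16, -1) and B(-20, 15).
Using the distance formula: d = sqrt((x₂-x₁)² + (y₂-y₁)²)
dx = (-20) - (-16) = -4
dy = 15 - (-1) = 16
d = sqrt((-4)² + 16²) = sqrt(16 + 256) = sqrt(272) = 16.49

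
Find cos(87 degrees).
cos(87 degrees) = 0.0523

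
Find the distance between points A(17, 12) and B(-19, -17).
Using the distance formula: d = sqrt((x₂-x₁)² + (y₂-y₁)²)
dx = (-19) - 17 = -36
dy = (-17) - 12 = -29
d = sqrt((-36)² + (-29)²) = sqrt(1296 + 841) = sqrt(2137) = 46.23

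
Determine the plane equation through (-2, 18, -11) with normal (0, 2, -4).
d = n·P = (0)(-2) + (2)(18) + (-4)(-11) = 80
Plane: 2y - 4z = 80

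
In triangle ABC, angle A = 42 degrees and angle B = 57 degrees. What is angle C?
Sum of angles in a triangle = 180 degrees
Third angle = 180 - 42 - 57
Third angle = 81 degrees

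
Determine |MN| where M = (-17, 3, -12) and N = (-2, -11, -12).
d = √[(15)² + (-14)² + (0)²] = √421 = 20.52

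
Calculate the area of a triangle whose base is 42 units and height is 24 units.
Area = (1/2) * base * height
Area = (1/2) * 42 * 24
Area = 504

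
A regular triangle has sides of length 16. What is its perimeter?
Perimeter = number of sides * side length
Perimeter = 3 * 16
Perimeter = 48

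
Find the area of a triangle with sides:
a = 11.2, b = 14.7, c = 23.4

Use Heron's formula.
s = (a+b+c)/2 = (11.2+14.7+23.4)/2 = 24.65
A = √(s(s-a)(s-b)(s-c)) = √(24.65·13.45·9.95·1.25)
A = √4123.56 = 64.21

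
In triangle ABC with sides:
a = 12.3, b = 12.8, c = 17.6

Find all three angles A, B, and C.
By the law of cosines:
cos(A) = (b² + c² - a²)/(2bc) = 0.715354  →  A = 44.33°
cos(B) = (a² + c² - b²)/(2ac) = 0.686461  →  B = 46.65°
cos(C) = (a² + b² - c²)/(2ab) = 0.017054  →  C = 89.02°
Check: A + B + C = 180.0° ✓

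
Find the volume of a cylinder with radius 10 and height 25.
Volume = pi * r² * h
Volume = pi * 10² * 25
Volume = pi * 100 * 25
Volume = pi * 2500
Volume = 7853.98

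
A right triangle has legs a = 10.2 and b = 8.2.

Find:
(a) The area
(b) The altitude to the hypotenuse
(a) Area = ½ab = ½·10.2·8.2 = 41.82
(b) Hypotenuse c = √(10.2² + 8.2²) = √171.28 = 13.0874
    Area = ½·c·h_c  →  h_c = 2·Area/c = 2·41.82/13.0874 = 6.391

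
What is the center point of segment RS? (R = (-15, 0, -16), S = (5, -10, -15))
Midpoint = ((-15+5)/2, (0-10)/2, (-16-15)/2) = (-5, -5, -15.5)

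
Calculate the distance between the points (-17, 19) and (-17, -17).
Using the distance formula: d = sqrt((x₂-x₁)² + (y₂-y₁)²)
dx = (-17) - (-17) = 0
dy = (-17) - 19 = -36
d = sqrt(0² + (-36)²) = sqrt(0 + 1296) = sqrt(1296) = 36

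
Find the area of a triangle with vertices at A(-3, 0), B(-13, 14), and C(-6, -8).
Using the coordinate formula: Area = (1/2)|x₁(y₂-y₃) + x₂(y₃-y₁) + x₃(y₁-y₂)|
Area = (1/2)|(-3)(14-(-8)) + (-13)((-8)-0) + (-6)(0-14)|
Area = (1/2)|(-3)*22 + (-13)*(-8) + (-6)*(-14)|
Area = (1/2)|(-66) + 104 + 84|
Area = (1/2)*122 = 61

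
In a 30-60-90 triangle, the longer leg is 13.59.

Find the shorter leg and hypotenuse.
In a 30-60-90 triangle, sides are in ratio 1 : √3 : 2.
Long leg = short leg·√3  →  short leg = 13.59/√3 = 7.846
Hypotenuse = 2·(short leg) = 2·13.59/√3 = 15.69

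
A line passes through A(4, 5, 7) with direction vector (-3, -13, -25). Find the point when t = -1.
P(-1) = (4 + (-3)(-1), 5 + (-13)(-1), 7 + (-25)(-1)) = (7, 18, 32)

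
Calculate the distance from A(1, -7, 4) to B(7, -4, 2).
d = √[(6)² + (3)² + (-2)²] = √49 = 7.0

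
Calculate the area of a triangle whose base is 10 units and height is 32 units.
Area = (1/2) * base * height
Area = (1/2) * 10 * 32
Area = 160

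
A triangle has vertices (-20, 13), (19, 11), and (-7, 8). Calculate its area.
Using the coordinate formula: Area = (1/2)|x₁(y₂-y₃) + x₂(y₃-y₁) + x₃(y₁-y₂)|
Area = (1/2)|(-20)(11-8) + 19(8-13) + (-7)(13-11)|
Area = (1/2)|(-20)*3 + 19*(-5) + (-7)*2|
Area = (1/2)|(-60) + (-95) + (-14)|
Area = (1/2)*169 = 84.50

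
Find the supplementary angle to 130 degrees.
Supplementary angles sum to 180 degrees.
Other angle = 180 - 130
Other angle = 50 degrees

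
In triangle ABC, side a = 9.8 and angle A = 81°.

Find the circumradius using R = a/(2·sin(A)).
R = a/(2·sin(A)) = 9.8/(2·sin(81°))
R = 9.8/(2·0.987688) = 9.8/1.975377 = 4.961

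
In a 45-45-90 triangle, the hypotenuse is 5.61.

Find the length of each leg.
In a 45-45-90 triangle, hypotenuse = leg·√2  →  leg = hypotenuse/√2
leg = 5.61/√2 = 3.967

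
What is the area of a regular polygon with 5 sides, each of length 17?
For a regular 5-gon with side length s = 17:
Apothem a = s / (2*tan(pi/5)) = 17 / (2*tan(pi/5)) ≈ 11.6992
Perimeter P = 5 * 17 = 85
Area = (1/2) * P * a = (1/2) * 85 * 11.6992 = 497.22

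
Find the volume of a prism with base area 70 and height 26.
Volume = base area * height
Volume = 70 * 26
Volume = 1820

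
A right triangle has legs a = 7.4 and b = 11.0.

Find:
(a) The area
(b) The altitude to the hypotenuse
(a) Area = ½ab = ½·7.4·11.0 = 40.7
(b) Hypotenuse c = √(7.4² + 11.0²) = √175.76 = 13.2575
    Area = ½·c·h_c  →  h_c = 2·Area/c = 2·40.7/13.2575 = 6.14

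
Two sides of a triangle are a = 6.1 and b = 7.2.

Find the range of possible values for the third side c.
By the triangle inequality: |a - b| < c < a + b
|6.1 - 7.2| < c < 6.1 + 7.2
1.1 < c < 13.3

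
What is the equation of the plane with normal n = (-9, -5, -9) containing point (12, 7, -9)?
d = n·P = (-9)(12) + (-5)(7) + (-9)(-9) = -62
Plane: -9x - 5y - 9z = -62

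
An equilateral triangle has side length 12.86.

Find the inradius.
For an equilateral triangle, r = s/(2√3) where s is the side.
r = 12.86/(2√3) = 12.86/3.464102 = 3.712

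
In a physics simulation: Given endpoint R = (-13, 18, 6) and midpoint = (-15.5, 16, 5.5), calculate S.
S = (2×(-15.5) - (-13), 2×16 - 18, 2×5.5 - 6) = (-18, 14, 5)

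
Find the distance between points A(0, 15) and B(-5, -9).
Using the distance formula: d = sqrt((x₂-x₁)² + (y₂-y₁)²)
dx = (-5) - 0 = -5
dy = (-9) - 15 = -24
d = sqrt((-5)² + (-24)²) = sqrt(25 + 576) = sqrt(601) = 24.52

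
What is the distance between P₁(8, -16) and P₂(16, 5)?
Using the distance formula: d = sqrt((x₂-x₁)² + (y₂-y₁)²)
dx = 16 - 8 = 8
dy = 5 - (-16) = 21
d = sqrt(8² + 21²) = sqrt(64 + 441) = sqrt(505) = 22.47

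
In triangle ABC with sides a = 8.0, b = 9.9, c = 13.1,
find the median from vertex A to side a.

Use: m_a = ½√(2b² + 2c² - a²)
m_a = ½√(2·9.9² + 2·13.1² - 8.0²)
m_a = ½√(196.02 + 343.22 - 64) = ½√475.24 = 10.9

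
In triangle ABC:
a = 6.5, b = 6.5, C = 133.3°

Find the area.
Using A = ½ab·sin(C):
A = ½·6.5·6.5·sin(133.3°) = ½·42.25·0.727773 = 15.37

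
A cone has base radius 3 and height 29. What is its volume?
Volume = (1/3) * pi * r² * h
Volume = (1/3) * pi * 3² * 29
Volume = (1/3) * pi * 9 * 29
Volume = (1/3) * pi * 261
Volume = 273.32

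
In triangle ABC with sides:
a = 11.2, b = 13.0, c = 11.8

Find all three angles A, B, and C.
By the law of cosines:
cos(A) = (b² + c² - a²)/(2bc) = 0.595828  →  A = 53.43°
cos(B) = (a² + c² - b²)/(2ac) = 0.361985  →  B = 68.78°
cos(C) = (a² + b² - c²)/(2ab) = 0.532967  →  C = 57.79°
Check: A + B + C = 180.0° ✓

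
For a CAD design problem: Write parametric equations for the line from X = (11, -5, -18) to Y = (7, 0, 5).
Direction vector d = Y - X = (-4, 5, 23)
x = 11 - 4t, y = -5 + 5t, z = -18 + 23t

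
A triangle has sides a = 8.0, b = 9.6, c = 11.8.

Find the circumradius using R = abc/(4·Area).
s = (a+b+c)/2 = 14.7
Area = √(s(s-a)(s-b)(s-c)) = √(14.7·6.7·5.1·2.9) = 38.1663
R = abc/(4·Area) = (8.0·9.6·11.8)/(4·38.1663) = 906.24/152.6652 = 5.936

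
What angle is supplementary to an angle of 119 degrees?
Supplementary angles sum to 180 degrees.
Other angle = 180 - 119
Other angle = 61 degrees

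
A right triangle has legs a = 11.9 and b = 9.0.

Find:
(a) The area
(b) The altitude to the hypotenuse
(a) Area = ½ab = ½·11.9·9.0 = 53.55
(b) Hypotenuse c = √(11.9² + 9.0²) = √222.61 = 14.9201
    Area = ½·c·h_c  →  h_c = 2·Area/c = 2·53.55/14.9201 = 7.178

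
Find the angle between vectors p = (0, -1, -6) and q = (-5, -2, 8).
p·q = -46, |p|² = 37, |q|² = 93
cos θ = -46/√3441 ≈ -0.7842
θ ≈ 141.6°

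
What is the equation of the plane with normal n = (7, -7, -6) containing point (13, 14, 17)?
d = n·P = (7)(13) + (-7)(14) + (-6)(17) = -109
Plane: 7x - 7y - 6z = -109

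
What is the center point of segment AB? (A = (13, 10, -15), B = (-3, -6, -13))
Midpoint = ((13-3)/2, (10-6)/2, (-15-13)/2) = (5, 2, -14)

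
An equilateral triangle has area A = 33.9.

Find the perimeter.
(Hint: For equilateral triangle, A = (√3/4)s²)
A = (√3/4)s²  →  s² = 4A/√3 = 4·33.9/√3 = 78.2887
s = 8.84809
Perimeter = 3s = 26.54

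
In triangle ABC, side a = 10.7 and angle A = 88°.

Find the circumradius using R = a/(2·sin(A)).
R = a/(2·sin(A)) = 10.7/(2·sin(88°))
R = 10.7/(2·0.999391) = 10.7/1.998782 = 5.353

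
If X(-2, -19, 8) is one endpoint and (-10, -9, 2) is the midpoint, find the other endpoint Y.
Y = (2×(-10) - (-2), 2×(-9) - (-19), 2×2 - 8) = (-18, 1, -4)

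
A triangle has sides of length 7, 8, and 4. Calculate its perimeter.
Perimeter = sum of all sides
Perimeter = 7 + 8 + 4
Perimeter = 19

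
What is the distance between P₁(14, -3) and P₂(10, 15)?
Using the distance formula: d = sqrt((x₂-x₁)² + (y₂-y₁)²)
dx = 10 - 14 = -4
dy = 15 - (-3) = 18
d = sqrt((-4)² + 18²) = sqrt(16 + 324) = sqrt(340) = 18.44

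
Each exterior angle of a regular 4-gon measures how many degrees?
Exterior angle of a regular n-gon = 360/n
Exterior angle = 360/4
Exterior angle = 90 degrees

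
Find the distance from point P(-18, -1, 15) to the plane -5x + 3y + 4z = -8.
d = |(-5)(-18) + 3(-1) + 4(15) - (-8)| / √((-5)² + 3² + 4²) = 155/√50 = 21.92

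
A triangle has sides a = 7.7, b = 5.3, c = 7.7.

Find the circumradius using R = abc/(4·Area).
s = (a+b+c)/2 = 10.35
Area = √(s(s-a)(s-b)(s-c)) = √(10.35·2.65·5.05·2.65) = 19.1585
R = abc/(4·Area) = (7.7·5.3·7.7)/(4·19.1585) = 314.237/76.634 = 4.1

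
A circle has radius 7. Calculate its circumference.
Circumference = 2 * pi * r
Circumference = 2 * pi * 7
Circumference = 43.98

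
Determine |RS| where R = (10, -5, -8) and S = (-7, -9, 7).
d = √[(-17)² + (-4)² + (15)²] = √530 = 23.02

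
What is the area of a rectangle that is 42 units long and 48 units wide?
Area = length * width
Area = 42 * 48
Area = 2016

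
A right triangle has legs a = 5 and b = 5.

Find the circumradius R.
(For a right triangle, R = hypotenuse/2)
Hypotenuse c = √(5² + 5²) = √50 = 7.07107
R = c/2 = 3.536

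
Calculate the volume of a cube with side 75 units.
Volume = s³
Volume = 75³
Volume = 421875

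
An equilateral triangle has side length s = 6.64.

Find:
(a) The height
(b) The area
(a) Height h = s·√3/2 = 6.64·√3/2 = 5.75
(b) Area = (√3/4)·s² = (√3/4)·6.64² = (√3/4)·44.0896 = 19.09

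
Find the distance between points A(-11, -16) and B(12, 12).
Using the distance formula: d = sqrt((x₂-x₁)² + (y₂-y₁)²)
dx = 12 - (-11) = 23
dy = 12 - (-16) = 28
d = sqrt(23² + 28²) = sqrt(529 + 784) = sqrt(1313) = 36.24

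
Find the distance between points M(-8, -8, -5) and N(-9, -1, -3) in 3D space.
d = √[(-1)² + (7)² + (2)²] = √54 = 7.348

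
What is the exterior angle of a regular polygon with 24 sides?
Exterior angle of a regular n-gon = 360/n
Exterior angle = 360/24
Exterior angle = 15 degrees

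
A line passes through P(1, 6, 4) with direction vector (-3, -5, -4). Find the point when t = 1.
P(1) = (1 + (-3)(1), 6 + (-5)(1), 4 + (-4)(1)) = (-2, 1, 0)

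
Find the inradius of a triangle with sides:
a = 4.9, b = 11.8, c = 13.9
s = (a+b+c)/2 = (4.9+11.8+13.9)/2 = 15.3
Area = √(s(s-a)(s-b)(s-c)) = √(15.3·10.4·3.5·1.4) = 27.9229
r = Area/s = 27.9229/15.3 = 1.825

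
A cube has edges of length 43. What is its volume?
Volume = s³
Volume = 43³
Volume = 79507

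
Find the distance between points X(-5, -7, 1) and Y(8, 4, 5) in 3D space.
d = √[(13)² + (11)² + (4)²] = √306 = 17.49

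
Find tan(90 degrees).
tan(90 degrees) = undefined
Decimal approximation: undefined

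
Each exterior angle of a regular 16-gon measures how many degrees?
Exterior angle of a regular n-gon = 360/n
Exterior angle = 360/16
Exterior angle = 22.50 degrees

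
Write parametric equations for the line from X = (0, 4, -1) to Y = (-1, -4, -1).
Direction vector d = Y - X = (-1, -8, 0)
x = 0 - t, y = 4 - 8t, z = -1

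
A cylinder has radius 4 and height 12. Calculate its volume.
Volume = pi * r² * h
Volume = pi * 4² * 12
Volume = pi * 16 * 12
Volume = pi * 192
Volume = 603.19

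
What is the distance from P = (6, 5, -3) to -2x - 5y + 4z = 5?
d = |(-2)(6) + (-5)(5) + 4(-3) - (5)| / √((-2)² + (-5)² + 4²) = 54/√45 = 8.05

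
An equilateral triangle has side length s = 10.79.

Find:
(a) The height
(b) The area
(a) Height h = s·√3/2 = 10.79·√3/2 = 9.344
(b) Area = (√3/4)·s² = (√3/4)·10.79² = (√3/4)·116.424 = 50.41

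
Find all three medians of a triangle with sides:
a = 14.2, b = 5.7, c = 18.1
Using m_x = ½√(2y² + 2z² - x²):
m_a = ½√(2·5.7² + 2·18.1² - 14.2²) = ½√518.56 = 11.39
m_b = ½√(2·14.2² + 2·18.1² - 5.7²) = ½√1026.01 = 16.02
m_c = ½√(2·14.2² + 2·5.7² - 18.1²) = ½√140.65 = 5.93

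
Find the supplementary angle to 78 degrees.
Supplementary angles sum to 180 degrees.
Other angle = 180 - 78
Other angle = 102 degrees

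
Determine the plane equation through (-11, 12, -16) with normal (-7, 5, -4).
d = n·P = (-7)(-11) + (5)(12) + (-4)(-16) = 201
Plane: -7x + 5y - 4z = 201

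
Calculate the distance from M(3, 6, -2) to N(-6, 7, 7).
d = √[(-9)² + (1)² + (9)²] = √163 = 12.77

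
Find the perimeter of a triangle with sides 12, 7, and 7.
Perimeter = sum of all sides
Perimeter = 12 + 7 + 7
Perimeter = 26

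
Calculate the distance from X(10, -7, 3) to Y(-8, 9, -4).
d = √[(-18)² + (16)² + (-7)²] = √629 = 25.08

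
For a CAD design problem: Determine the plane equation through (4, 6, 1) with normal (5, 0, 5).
d = n·P = (5)(4) + (0)(6) + (5)(1) = 25
Plane: 5x + 5z = 25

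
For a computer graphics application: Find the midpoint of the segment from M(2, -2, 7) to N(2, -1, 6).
Midpoint = ((2+2)/2, (-2-1)/2, (7+6)/2) = (2, -1.5, 6.5)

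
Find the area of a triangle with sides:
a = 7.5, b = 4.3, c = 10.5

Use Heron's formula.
s = (a+b+c)/2 = (7.5+4.3+10.5)/2 = 11.15
A = √(s(s-a)(s-b)(s-c)) = √(11.15·3.65·6.85·0.65)
A = √181.206 = 13.46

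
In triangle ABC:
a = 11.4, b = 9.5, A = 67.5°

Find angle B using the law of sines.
sin(B)/b = sin(A)/a
sin(B) = b·sin(A)/a = 9.5·sin(67.5°)/11.4 = 0.769900
B = arcsin(0.769900) = 50.34°  (b ≤ a, so B ≤ A and the acute solution is unique)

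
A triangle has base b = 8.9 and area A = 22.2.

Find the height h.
A = ½bh  →  h = 2A/b
h = 2·22.2/8.9 = 4.989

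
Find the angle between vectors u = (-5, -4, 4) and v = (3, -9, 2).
u·v = 29, |u|² = 57, |v|² = 94
cos θ = 29/√5358 ≈ 0.3962
θ ≈ 66.66°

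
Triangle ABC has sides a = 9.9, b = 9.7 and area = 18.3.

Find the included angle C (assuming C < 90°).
Area = ½ab·sin(C)  →  sin(C) = 2·Area/(ab)
sin(C) = 2·18.3/(9.9·9.7) = 0.381131
C = arcsin(0.381131) = 22.4°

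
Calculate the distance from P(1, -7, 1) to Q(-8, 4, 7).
d = √[(-9)² + (11)² + (6)²] = √238 = 15.43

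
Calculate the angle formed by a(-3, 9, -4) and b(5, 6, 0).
a·b = 39, |a|² = 106, |b|² = 61
cos θ = 39/√6466 ≈ 0.485
θ ≈ 60.99°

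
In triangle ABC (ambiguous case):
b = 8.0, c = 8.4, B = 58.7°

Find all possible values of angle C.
sin(C)/c = sin(B)/b  →  sin(C) = c·sin(B)/b = 8.4·sin(58.7°)/8.0 = 0.897182
C₁ = arcsin(0.897182) = 63.79°,  C₂ = 180° - C₁ = 116.21°
Check C₂: A = 180° - 58.7° - 116.21° = 5.09° > 0 ✓
C = 63.79° or C = 116.21° (two solutions)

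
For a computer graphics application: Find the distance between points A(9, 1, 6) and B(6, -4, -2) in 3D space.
d = √[(-3)² + (-5)² + (-8)²] = √98 = 9.899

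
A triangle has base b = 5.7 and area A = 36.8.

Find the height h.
A = ½bh  →  h = 2A/b
h = 2·36.8/5.7 = 12.91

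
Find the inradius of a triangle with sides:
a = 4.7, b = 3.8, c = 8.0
s = (a+b+c)/2 = (4.7+3.8+8.0)/2 = 8.25
Area = √(s(s-a)(s-b)(s-c)) = √(8.25·3.55·4.45·0.25) = 5.70809
r = Area/s = 5.70809/8.25 = 0.6919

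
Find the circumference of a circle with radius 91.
Circumference = 2 * pi * r
Circumference = 2 * pi * 91
Circumference = 571.77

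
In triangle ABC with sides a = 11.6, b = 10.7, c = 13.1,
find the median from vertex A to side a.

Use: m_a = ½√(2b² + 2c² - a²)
m_a = ½√(2·10.7² + 2·13.1² - 11.6²)
m_a = ½√(228.98 + 343.22 - 134.56) = ½√437.64 = 10.46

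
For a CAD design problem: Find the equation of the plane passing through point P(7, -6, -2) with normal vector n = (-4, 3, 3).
d = n·P = (-4)(7) + (3)(-6) + (3)(-2) = -52
Plane: -4x + 3y + 3z = -52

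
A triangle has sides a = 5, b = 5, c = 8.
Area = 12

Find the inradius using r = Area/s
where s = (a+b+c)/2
s = (5+5+8)/2 = 9
r = Area/s = 12/9 = 1.333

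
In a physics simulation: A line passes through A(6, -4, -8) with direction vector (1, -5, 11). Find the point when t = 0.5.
P(0.5) = (6 + 1(0.5), -4 + (-5)(0.5), -8 + 11(0.5)) = (6.5, -6.5, -2.5)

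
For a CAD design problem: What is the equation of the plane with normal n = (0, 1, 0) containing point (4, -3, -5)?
d = n·P = (0)(4) + (1)(-3) + (0)(-5) = -3
Plane: y = -3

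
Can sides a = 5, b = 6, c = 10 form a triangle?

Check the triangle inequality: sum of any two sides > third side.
Yes, triangle inequality satisfied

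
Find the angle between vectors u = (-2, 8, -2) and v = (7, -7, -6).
u·v = -58, |u|² = 72, |v|² = 134
cos θ = -58/√9648 ≈ -0.5905
θ ≈ 126.2°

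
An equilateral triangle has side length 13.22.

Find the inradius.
For an equilateral triangle, r = s/(2√3) where s is the side.
r = 13.22/(2√3) = 13.22/3.464102 = 3.816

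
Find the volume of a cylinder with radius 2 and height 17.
Volume = pi * r² * h
Volume = pi * 2² * 17
Volume = pi * 4 * 17
Volume = pi * 68
Volume = 213.63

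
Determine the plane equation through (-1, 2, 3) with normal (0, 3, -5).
d = n·P = (0)(-1) + (3)(2) + (-5)(3) = -9
Plane: 3y - 5z = -9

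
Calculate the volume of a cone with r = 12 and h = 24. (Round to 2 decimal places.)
Volume = (1/3) * pi * r² * h
Volume = (1/3) * pi * 12² * 24
Volume = (1/3) * pi * 144 * 24
Volume = (1/3) * pi * 3456
Volume = 3619.11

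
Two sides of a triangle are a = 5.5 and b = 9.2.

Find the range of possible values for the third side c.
By the triangle inequality: |a - b| < c < a + b
|5.5 - 9.2| < c < 5.5 + 9.2
3.7 < c < 14.7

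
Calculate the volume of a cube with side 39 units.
Volume = s³
Volume = 39³
Volume = 59319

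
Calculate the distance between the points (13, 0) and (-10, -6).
Using the distance formula: d = sqrt((x₂-x₁)² + (y₂-y₁)²)
dx = (-10) - 13 = -23
dy = (-6) - 0 = -6
d = sqrt((-23)² + (-6)²) = sqrt(529 + 36) = sqrt(565) = 23.77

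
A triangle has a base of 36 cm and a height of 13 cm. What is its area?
Area = (1/2) * base * height
Area = (1/2) * 36 * 13
Area = 234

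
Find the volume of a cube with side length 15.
Volume = s³
Volume = 15³
Volume = 3375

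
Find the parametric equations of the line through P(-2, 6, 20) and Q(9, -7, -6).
Direction vector d = Q - P = (11, -13, -26)
x = -2 + 11t, y = 6 - 13t, z = 20 - 26t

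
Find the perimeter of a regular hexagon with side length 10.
Perimeter = number of sides * side length
Perimeter = 6 * 10
Perimeter = 60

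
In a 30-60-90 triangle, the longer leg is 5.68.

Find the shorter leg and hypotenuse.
In a 30-60-90 triangle, sides are in ratio 1 : √3 : 2.
Long leg = short leg·√3  →  short leg = 5.68/√3 = 3.279
Hypotenuse = 2·(short leg) = 2·5.68/√3 = 6.559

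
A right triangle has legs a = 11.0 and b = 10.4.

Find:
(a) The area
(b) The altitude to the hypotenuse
(a) Area = ½ab = ½·11.0·10.4 = 57.2
(b) Hypotenuse c = √(11.0² + 10.4²) = √229.16 = 15.138
    Area = ½·c·h_c  →  h_c = 2·Area/c = 2·57.2/15.138 = 7.557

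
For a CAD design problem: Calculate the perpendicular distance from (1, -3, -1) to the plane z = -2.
d = |0(1) + 0(-3) + 1(-1) - (-2)| / √(0² + 0² + 1²) = 1/√1 = 1.0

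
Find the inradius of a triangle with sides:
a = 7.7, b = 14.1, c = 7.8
s = (a+b+c)/2 = (7.7+14.1+7.8)/2 = 14.8
Area = √(s(s-a)(s-b)(s-c)) = √(14.8·7.1·0.7·7) = 22.6912
r = Area/s = 22.6912/14.8 = 1.533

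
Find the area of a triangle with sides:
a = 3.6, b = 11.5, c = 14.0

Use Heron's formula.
s = (a+b+c)/2 = (3.6+11.5+14.0)/2 = 14.55
A = √(s(s-a)(s-b)(s-c)) = √(14.55·10.95·3.05·0.55)
A = √267.263 = 16.35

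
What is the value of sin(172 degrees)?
sin(172 degrees) = 0.1392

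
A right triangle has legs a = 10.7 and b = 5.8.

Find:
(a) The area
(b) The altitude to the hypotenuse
(a) Area = ½ab = ½·10.7·5.8 = 31.03
(b) Hypotenuse c = √(10.7² + 5.8²) = √148.13 = 12.1709
    Area = ½·c·h_c  →  h_c = 2·Area/c = 2·31.03/12.1709 = 5.099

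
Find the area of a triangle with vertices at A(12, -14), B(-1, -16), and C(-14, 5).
Using the coordinate formula: Area = (1/2)|x₁(y₂-y₃) + x₂(y₃-y₁) + x₃(y₁-y₂)|
Area = (1/2)|12((-16)-5) + (-1)(5-(-14)) + (-14)((-14)-(-16))|
Area = (1/2)|12*(-21) + (-1)*19 + (-14)*2|
Area = (1/2)|(-252) + (-19) + (-28)|
Area = (1/2)*299 = 149.50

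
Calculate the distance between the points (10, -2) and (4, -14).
Using the distance formula: d = sqrt((x₂-x₁)² + (y₂-y₁)²)
dx = 4 - 10 = -6
dy = (-14) - (-2) = -12
d = sqrt((-6)² + (-12)²) = sqrt(36 + 144) = sqrt(180) = 13.42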